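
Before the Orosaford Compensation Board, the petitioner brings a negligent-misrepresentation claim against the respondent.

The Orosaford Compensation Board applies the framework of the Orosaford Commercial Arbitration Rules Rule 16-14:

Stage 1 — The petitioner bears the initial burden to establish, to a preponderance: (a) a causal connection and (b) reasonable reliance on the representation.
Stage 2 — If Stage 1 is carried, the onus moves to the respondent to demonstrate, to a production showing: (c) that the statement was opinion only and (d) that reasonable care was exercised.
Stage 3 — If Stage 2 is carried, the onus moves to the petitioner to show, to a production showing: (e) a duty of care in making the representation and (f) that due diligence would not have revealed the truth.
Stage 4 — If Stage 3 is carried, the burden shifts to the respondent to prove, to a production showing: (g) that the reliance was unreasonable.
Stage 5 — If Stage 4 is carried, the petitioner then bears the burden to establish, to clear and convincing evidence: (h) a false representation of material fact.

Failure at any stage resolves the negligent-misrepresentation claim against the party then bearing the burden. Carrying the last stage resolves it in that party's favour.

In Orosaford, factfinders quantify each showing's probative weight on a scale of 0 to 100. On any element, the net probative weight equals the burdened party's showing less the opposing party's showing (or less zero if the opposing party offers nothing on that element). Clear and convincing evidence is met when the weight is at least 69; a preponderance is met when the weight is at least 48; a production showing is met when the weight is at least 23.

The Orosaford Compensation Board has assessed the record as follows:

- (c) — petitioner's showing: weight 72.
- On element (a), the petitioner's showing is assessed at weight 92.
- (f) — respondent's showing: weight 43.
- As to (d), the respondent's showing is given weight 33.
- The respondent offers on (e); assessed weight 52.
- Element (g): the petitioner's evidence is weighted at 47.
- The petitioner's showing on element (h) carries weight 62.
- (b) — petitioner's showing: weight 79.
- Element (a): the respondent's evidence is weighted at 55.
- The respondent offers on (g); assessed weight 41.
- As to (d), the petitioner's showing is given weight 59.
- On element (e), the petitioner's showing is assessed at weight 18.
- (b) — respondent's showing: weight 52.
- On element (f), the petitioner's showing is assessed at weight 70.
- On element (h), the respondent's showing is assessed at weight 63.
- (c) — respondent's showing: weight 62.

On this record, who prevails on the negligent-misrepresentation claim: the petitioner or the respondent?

At Stage 1 the petitioner must meet a preponderance (weight is at least 48): on (a) the weight is 92 less the opposing 55 gives net 37, which does not reach 48, so (a) does not meet the standard; on (b) the weight is 79 less the opposing 52 gives net 27, which does not reach 48, so (b) does not meet the standard.
  Stage 1 not carried; the petitioner fails its burden.
So the respondent prevails.

respondent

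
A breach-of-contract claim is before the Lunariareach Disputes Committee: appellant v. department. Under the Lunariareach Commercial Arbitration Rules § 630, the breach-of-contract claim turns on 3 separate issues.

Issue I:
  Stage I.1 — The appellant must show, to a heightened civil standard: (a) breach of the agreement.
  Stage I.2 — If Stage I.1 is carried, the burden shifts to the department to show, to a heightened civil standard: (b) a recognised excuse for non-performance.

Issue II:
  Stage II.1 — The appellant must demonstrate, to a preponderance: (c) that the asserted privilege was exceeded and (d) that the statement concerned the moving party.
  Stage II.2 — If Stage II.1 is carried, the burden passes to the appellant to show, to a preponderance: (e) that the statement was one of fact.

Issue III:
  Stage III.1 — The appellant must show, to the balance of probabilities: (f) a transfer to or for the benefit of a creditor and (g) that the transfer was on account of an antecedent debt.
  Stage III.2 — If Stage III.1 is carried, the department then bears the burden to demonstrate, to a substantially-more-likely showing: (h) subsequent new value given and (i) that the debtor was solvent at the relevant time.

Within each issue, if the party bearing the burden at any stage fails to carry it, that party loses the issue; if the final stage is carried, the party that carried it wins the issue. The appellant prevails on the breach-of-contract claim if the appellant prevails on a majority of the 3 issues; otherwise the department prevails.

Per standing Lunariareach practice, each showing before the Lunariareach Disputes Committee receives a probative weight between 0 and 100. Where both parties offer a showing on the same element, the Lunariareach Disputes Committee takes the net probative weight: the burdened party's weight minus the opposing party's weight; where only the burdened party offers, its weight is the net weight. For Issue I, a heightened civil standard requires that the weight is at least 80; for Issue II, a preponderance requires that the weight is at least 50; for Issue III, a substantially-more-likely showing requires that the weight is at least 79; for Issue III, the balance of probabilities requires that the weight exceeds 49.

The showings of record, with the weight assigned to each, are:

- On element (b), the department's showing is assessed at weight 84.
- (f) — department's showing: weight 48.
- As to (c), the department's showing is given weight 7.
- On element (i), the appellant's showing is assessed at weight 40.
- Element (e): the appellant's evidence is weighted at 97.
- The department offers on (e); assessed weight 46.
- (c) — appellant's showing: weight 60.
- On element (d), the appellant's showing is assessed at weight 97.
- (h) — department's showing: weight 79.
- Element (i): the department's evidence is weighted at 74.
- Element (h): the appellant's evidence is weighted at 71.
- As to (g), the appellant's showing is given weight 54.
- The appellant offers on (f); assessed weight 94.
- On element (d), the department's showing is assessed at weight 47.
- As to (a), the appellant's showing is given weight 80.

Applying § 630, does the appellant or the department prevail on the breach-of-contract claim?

— Issue I —
Stage I.1 — burden on appellant; standard: a heightened civil standard (weight is at least 80).
    (a): 80 ≥ 80 [met]
  Stage I.1 carried; the burden shifts to the department.
Stage I.2 — burden on department; standard: a heightened civil standard (weight is at least 80).
    (b): 84 ≥ 80 [met]
  Stage I.2 carried; the final stage is satisfied.
All stages carried — the department prevails on this issue.
— Issue II —
Stage II.1 (appellant, a preponderance, weight is at least 50): (c) net 60−7=53 ≥ 50 — meets; (d) net 97−47=50 ≥ 50 — meets.
  Stage II.1 carried; the burden remains with the appellant.
Stage II.2 (appellant, a preponderance, weight is at least 50): (e) net 97−46=51 ≥ 50 — meets.
  All elements met at the final stage.
Every stage carried; the appellant prevails on this issue.
— Issue III —
At Stage III.1 the appellant must meet the balance of probabilities (weight exceeds 49): on (f) the weight is 94 less the opposing 48 gives net 46, which does not exceed 49, so (f) does not meet the standard; on (g) the weight is 54, which does exceed 49, so (g) meets the standard.
  Stage III.1 not carried; the appellant fails its burden.
So the department prevails on this issue.
Per-issue: Issue I → department; Issue II → appellant; Issue III → department. The appellant must prevail on a majority of issues; overall, the department prevails.

department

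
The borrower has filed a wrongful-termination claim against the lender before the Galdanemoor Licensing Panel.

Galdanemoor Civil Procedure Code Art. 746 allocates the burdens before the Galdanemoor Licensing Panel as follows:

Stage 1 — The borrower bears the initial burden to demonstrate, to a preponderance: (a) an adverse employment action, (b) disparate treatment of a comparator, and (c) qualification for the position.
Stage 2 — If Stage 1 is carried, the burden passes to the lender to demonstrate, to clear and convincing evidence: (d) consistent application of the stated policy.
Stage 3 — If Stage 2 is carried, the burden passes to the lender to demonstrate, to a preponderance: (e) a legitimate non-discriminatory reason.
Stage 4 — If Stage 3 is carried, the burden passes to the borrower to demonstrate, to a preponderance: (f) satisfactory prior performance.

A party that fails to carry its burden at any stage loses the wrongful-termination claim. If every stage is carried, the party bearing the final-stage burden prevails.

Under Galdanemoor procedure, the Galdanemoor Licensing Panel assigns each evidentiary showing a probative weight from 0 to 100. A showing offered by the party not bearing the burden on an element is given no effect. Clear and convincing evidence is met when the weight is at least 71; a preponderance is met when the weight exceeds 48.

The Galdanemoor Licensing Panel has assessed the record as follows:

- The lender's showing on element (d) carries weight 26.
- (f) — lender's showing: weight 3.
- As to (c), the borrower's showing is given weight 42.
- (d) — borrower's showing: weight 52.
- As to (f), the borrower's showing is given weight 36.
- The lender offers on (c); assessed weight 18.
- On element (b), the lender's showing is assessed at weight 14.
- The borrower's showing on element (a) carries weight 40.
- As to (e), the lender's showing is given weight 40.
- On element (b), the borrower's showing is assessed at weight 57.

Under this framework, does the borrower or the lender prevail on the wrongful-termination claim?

lender

Stage 1 — burden on borrower; standard: a preponderance (weight exceeds 48).
    (a): 40 ≤ 48 [not met]
    (b): 57 (lender's 14 disregarded) > 48 [met]
    (c): 42 (lender's 18 disregarded) ≤ 48 [not met]
  The borrower does not carry Stage 1.
The lender prevails.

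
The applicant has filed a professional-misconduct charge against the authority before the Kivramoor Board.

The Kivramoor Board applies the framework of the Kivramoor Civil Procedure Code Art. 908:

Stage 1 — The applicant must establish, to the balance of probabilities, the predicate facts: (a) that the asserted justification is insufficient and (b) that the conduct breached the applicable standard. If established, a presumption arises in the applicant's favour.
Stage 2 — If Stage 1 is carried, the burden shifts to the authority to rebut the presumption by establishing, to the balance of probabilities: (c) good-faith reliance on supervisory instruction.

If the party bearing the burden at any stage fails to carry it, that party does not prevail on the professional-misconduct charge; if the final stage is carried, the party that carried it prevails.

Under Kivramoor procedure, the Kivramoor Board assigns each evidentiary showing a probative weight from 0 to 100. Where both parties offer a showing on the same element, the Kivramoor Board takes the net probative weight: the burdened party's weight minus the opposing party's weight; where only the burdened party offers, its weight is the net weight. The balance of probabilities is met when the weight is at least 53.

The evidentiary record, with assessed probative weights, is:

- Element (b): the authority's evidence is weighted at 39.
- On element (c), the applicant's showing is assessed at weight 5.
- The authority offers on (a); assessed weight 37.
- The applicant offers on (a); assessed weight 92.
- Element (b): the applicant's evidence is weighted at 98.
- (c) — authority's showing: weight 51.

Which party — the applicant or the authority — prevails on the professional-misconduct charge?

applicant

At Stage 1 the applicant must meet the balance of probabilities (weight is at least 53): on (a) the weight is 92 less the opposing 37 gives net 55, ≥ 53, so (a) meets the standard; on (b) the weight is 98 less the opposing 39 gives net 59, ≥ 53, so (b) meets the standard.
  The applicant carries Stage 1; the authority now bears the burden.
At Stage 2 the authority must meet the balance of probabilities (weight is at least 53): on (c) the weight is 51 less the opposing 5 gives net 46, < 53, so (c) does not meet the standard.
  Not every element is met, so the authority fails to carry Stage 2.
The applicant prevails.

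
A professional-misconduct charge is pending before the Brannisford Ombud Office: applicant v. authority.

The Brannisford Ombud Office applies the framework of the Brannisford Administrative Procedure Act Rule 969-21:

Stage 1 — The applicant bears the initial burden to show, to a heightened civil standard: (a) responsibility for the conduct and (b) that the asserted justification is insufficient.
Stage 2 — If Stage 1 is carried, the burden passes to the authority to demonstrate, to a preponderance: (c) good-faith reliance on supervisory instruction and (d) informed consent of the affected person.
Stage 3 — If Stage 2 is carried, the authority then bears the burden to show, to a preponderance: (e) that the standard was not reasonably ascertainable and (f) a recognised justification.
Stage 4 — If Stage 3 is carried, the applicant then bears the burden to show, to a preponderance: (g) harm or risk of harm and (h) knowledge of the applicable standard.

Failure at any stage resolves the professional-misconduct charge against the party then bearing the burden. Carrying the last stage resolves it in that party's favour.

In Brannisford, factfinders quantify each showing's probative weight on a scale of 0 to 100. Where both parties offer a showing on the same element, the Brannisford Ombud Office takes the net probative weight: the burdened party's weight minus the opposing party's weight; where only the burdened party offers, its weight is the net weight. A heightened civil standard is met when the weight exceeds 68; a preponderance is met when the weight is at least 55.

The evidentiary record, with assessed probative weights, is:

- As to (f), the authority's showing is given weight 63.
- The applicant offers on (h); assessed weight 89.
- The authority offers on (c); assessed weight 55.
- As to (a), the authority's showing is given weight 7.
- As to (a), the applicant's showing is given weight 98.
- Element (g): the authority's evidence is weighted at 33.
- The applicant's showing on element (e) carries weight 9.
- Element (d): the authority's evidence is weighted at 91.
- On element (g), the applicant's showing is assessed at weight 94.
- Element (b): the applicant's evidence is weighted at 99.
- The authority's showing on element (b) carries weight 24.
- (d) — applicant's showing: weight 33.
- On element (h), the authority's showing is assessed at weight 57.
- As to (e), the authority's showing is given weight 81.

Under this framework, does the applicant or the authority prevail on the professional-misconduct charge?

authority

Stage 1 — burden on applicant; standard: a heightened civil standard (weight exceeds 68).
    (a): 98 − 7 = 91 > 68 [met]
    (b): 99 − 24 = 75 > 68 [met]
  Stage 1 is satisfied; the onus moves to the authority.
Stage 2 — burden on authority; standard: a preponderance (weight is at least 55).
    (c): 55 ≥ 55 [met]
    (d): 91 − 33 = 58 ≥ 55 [met]
  All elements met. The authority retains the burden for Stage 3.
Stage 3 — burden on authority; standard: a preponderance (weight is at least 55).
    (e): 81 − 9 = 72 ≥ 55 [met]
    (f): 63 ≥ 55 [met]
  All elements met. The burden passes to the applicant.
Stage 4 — burden on applicant; standard: a preponderance (weight is at least 55).
    (g): 94 − 33 = 61 ≥ 55 [met]
    (h): 89 − 57 = 32 < 55 [not met]
  The applicant does not carry Stage 4.
So the authority prevails.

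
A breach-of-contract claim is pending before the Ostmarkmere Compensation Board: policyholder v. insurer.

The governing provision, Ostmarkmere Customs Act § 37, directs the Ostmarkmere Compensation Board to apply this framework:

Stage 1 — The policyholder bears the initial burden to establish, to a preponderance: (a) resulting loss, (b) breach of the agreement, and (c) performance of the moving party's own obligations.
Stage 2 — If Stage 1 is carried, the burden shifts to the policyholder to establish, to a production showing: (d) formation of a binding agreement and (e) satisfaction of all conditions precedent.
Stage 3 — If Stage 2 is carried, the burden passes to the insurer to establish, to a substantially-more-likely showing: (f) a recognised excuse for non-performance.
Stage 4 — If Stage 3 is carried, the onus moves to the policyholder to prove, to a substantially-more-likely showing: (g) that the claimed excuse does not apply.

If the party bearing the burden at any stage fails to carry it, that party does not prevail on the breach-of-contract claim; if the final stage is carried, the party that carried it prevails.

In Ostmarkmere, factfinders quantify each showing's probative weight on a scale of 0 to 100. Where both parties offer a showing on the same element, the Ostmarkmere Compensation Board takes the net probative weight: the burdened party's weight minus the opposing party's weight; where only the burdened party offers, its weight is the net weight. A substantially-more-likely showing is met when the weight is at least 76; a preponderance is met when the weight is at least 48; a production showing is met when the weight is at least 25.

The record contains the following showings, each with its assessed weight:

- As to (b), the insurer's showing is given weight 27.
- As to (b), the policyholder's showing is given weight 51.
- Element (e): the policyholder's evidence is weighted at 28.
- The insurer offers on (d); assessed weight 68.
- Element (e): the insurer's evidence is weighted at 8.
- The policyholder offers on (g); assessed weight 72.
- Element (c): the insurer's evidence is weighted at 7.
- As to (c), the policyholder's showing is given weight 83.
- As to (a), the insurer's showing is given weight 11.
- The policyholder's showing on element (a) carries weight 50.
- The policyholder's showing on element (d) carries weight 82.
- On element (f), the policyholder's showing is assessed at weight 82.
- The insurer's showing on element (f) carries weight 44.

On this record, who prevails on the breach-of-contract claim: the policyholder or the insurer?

Stage 1 — burden on policyholder; standard: a preponderance (weight is at least 48).
    (a): 50 − 11 = 39 < 48 [not met]
    (b): 51 − 27 = 24 < 48 [not met]
    (c): 83 − 7 = 76 ≥ 48 [met]
  Stage 1 not carried; the policyholder fails its burden.
The insurer prevails.

insurer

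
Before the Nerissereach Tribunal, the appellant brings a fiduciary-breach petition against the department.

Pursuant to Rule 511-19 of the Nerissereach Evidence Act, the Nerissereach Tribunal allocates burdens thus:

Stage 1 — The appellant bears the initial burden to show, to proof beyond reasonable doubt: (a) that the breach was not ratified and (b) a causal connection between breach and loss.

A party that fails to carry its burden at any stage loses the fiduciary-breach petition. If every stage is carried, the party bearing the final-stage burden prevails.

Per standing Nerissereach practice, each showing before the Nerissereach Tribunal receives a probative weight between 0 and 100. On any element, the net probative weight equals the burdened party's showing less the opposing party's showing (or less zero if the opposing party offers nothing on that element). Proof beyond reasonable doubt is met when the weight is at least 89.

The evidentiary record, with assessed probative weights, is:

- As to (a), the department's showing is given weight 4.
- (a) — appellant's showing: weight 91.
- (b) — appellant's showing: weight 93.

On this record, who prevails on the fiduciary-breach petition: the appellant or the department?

department

Stage 1 — burden on appellant; standard: proof beyond reasonable doubt (weight is at least 89).
    (a): 91 − 4 = 87 < 89 [not met]
    (b): 93 ≥ 89 [met]
  The appellant does not carry Stage 1.
The analysis ends at Stage 1; the department prevails.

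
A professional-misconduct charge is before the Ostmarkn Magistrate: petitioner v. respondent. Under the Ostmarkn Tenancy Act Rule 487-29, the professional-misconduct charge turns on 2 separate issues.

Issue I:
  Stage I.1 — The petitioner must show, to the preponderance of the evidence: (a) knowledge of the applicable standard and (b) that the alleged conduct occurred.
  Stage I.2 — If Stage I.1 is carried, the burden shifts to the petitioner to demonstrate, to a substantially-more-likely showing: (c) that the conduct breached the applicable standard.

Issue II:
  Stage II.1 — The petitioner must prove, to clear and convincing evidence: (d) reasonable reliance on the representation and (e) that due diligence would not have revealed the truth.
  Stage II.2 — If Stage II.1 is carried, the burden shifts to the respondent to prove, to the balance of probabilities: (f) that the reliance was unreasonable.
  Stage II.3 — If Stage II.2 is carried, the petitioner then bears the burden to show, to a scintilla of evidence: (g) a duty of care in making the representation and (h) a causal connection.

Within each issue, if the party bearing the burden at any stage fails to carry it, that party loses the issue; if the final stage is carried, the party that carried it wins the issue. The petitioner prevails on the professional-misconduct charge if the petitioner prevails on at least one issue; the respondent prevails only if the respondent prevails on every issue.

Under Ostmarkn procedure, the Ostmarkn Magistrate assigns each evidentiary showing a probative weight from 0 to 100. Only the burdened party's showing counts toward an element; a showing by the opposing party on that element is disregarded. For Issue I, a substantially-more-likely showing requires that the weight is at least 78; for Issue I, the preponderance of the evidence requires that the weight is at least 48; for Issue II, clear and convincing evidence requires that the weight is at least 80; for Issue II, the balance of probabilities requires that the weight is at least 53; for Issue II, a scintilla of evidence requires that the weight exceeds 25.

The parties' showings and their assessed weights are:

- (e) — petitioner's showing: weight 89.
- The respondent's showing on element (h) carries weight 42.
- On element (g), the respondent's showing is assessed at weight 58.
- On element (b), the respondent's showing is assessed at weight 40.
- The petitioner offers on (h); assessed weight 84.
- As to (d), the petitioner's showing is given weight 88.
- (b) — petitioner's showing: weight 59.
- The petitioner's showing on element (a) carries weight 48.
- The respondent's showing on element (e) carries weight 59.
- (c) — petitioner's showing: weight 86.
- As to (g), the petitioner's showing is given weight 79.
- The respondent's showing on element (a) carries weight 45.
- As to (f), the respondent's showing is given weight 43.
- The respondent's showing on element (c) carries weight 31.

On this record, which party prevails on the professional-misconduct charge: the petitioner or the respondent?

petitioner

— Issue I —
Stage I.1 (petitioner, the preponderance of the evidence, weight is at least 48): (a) 48 (respondent's 45 disregarded) ≥ 48 — meets; (b) 59 (respondent's 40 disregarded) ≥ 48 — meets.
  All elements met. The petitioner retains the burden for Stage I.2.
Stage I.2 (petitioner, a substantially-more-likely showing, weight is at least 78): (c) 86 (respondent's 31 disregarded) ≥ 78 — meets.
  Stage I.2 carried; the final stage is satisfied.
With every stage satisfied, the petitioner prevails on this issue.
— Issue II —
Stage II.1 (petitioner, clear and convincing evidence, weight is at least 80): (d) 88 ≥ 80 — meets; (e) 89 (respondent's 59 disregarded) ≥ 80 — meets.
  Stage II.1 carried; the burden shifts to the respondent.
Stage II.2 (respondent, the balance of probabilities, weight is at least 53): (f) 43 < 53 — fails.
  Not every element is met, so the respondent fails to carry Stage II.2.
The analysis ends at Stage II.2; the petitioner prevails on this issue.
Per-issue: Issue I → petitioner; Issue II → petitioner. The petitioner must prevail on at least one issue; overall, the petitioner prevails.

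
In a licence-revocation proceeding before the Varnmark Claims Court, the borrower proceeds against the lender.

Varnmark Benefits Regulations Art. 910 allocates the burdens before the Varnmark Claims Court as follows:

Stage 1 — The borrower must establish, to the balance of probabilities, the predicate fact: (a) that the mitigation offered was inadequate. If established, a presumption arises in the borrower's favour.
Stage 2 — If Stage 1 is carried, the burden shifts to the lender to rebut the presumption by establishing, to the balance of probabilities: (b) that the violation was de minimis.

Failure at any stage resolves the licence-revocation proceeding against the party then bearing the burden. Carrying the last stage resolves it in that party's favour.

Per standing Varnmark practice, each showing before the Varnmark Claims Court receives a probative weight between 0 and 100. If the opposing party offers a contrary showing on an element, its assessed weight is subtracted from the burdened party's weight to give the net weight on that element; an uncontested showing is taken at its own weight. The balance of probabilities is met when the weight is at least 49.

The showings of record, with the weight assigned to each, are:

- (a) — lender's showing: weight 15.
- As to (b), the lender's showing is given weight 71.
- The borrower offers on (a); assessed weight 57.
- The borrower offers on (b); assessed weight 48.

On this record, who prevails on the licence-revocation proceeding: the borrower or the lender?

lender

At Stage 1 the borrower must meet the balance of probabilities (weight is at least 49): on (a) the weight is 57 less the opposing 15 gives net 42, which does not reach 49, so (a) does not meet the standard.
  Stage 1 not carried; the borrower fails its burden.
The analysis ends at Stage 1; the lender prevails.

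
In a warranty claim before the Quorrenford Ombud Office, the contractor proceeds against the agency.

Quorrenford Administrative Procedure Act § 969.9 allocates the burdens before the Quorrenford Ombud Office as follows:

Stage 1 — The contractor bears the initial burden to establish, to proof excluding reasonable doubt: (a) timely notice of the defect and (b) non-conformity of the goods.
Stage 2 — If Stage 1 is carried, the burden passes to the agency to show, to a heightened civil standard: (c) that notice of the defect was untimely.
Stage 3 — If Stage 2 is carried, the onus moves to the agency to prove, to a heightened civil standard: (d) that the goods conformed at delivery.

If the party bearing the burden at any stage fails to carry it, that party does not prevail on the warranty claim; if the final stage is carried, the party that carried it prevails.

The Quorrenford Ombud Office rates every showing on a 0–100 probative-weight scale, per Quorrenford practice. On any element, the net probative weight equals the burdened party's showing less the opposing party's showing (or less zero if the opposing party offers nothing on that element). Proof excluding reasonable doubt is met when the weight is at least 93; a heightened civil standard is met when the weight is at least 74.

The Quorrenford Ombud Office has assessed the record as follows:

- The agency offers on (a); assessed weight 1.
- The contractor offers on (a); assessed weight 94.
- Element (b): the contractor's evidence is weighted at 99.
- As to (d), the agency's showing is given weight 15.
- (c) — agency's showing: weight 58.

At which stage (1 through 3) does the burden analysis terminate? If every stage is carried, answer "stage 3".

At Stage 1 the contractor must meet proof excluding reasonable doubt (weight is at least 93): on (a) the weight is 94 less the opposing 1 gives net 93, which does reach 93, so (a) meets the standard; on (b) the weight is 99, which does reach 93, so (b) meets the standard.
  All elements met. The burden passes to the agency.
At Stage 2 the agency must meet a heightened civil standard (weight is at least 74): on (c) the weight is 58, < 74, so (c) does not meet the standard.
  The agency does not carry Stage 2.
The contractor prevails.

stage 2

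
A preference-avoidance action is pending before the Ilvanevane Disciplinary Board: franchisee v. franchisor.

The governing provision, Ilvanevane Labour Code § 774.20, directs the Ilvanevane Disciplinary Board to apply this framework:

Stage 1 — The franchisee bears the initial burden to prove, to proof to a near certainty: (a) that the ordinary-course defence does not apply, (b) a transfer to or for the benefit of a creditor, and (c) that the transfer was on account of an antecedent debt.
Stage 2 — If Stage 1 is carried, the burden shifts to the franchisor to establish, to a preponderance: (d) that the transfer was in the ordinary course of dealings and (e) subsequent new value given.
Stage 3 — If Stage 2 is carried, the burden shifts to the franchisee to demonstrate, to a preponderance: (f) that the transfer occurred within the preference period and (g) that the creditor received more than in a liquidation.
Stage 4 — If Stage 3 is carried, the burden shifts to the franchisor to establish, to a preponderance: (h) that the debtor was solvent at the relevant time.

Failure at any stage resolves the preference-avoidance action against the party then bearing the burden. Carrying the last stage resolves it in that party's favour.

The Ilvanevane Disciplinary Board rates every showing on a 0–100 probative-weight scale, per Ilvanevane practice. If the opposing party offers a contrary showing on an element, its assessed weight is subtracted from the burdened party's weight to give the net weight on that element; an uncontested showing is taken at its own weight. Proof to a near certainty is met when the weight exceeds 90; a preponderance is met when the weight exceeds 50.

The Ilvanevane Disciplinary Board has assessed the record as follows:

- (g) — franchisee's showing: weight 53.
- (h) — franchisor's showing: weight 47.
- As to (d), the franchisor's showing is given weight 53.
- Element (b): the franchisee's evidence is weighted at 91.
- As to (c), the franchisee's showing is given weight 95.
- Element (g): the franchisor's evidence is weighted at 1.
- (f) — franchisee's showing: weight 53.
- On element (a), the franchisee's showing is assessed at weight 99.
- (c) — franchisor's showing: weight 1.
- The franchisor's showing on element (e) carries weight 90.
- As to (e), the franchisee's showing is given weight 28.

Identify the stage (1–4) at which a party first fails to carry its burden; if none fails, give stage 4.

At Stage 1 the franchisee must meet proof to a near certainty (weight exceeds 90): on (a) the weight is 99, which does exceed 90, so (a) meets the standard; on (b) the weight is 91, which does exceed 90, so (b) meets the standard; on (c) the weight is 95 less the opposing 1 gives net 94, > 90, so (c) meets the standard.
  Stage 1 carried; the burden shifts to the franchisor.
At Stage 2 the franchisor must meet a preponderance (weight exceeds 50): on (d) the weight is 53, which does exceed 50, so (d) meets the standard; on (e) the weight is 90 less the opposing 28 gives net 62, > 50, so (e) meets the standard.
  All elements met. The burden passes to the franchisee.
At Stage 3 the franchisee must meet a preponderance (weight exceeds 50): on (f) the weight is 53, which does exceed 50, so (f) meets the standard; on (g) the weight is 53 less the opposing 1 gives net 52, > 50, so (g) meets the standard.
  The franchisee carries Stage 3; the franchisor now bears the burden.
At Stage 4 the franchisor must meet a preponderance (weight exceeds 50): on (h) the weight is 47, which does not exceed 50, so (h) does not meet the standard.
  Stage 4 not carried; the franchisor fails its burden.
So the franchisee prevails.

stage 4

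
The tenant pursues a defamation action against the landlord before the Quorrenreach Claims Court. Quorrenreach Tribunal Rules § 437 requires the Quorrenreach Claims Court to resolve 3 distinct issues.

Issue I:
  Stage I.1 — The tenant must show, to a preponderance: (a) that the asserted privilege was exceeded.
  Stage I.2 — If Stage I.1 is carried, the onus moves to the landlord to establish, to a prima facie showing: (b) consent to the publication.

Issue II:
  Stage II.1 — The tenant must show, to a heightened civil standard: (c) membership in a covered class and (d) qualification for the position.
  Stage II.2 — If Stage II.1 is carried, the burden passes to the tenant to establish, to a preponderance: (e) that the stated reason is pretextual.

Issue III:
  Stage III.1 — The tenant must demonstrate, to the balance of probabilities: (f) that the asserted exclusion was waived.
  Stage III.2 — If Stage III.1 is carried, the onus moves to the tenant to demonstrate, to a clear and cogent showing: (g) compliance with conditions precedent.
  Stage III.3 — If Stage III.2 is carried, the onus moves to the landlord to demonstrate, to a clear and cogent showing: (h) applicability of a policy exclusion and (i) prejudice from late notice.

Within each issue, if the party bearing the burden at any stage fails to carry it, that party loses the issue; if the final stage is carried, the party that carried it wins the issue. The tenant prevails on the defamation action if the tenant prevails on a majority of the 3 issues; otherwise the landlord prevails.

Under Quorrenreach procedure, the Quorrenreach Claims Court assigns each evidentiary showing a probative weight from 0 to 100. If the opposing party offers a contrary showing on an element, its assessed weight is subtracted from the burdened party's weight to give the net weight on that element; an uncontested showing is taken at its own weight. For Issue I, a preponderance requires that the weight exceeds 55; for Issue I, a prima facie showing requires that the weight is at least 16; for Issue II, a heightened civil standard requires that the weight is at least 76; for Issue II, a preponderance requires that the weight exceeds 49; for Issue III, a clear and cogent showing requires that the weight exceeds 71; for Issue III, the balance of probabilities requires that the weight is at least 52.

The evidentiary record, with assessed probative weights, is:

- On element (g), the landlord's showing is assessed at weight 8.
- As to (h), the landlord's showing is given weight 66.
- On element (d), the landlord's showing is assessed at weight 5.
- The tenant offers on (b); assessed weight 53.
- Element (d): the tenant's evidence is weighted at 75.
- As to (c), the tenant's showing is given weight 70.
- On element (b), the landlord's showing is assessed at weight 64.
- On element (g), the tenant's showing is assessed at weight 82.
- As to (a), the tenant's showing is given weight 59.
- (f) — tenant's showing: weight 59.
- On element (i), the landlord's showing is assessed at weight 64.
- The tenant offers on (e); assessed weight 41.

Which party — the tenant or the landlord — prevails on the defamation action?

— Issue I —
Stage I.1 — burden on tenant; standard: a preponderance (weight exceeds 55).
    (a): 59 > 55 [met]
  All elements met. The burden passes to the landlord.
Stage I.2 — burden on landlord; standard: a prima facie showing (weight is at least 16).
    (b): 64 − 53 = 11 < 16 [not met]
  Not every element is met, so the landlord fails to carry Stage I.2.
The analysis ends at Stage I.2; the tenant prevails on this issue.
— Issue II —
Stage II.1 — burden on tenant; standard: a heightened civil standard (weight is at least 76).
    (c): 70 < 76 [not met]
    (d): 75 − 5 = 70 < 76 [not met]
  Not every element is met, so the tenant fails to carry Stage II.1.
The landlord prevails on this issue.
— Issue III —
At Stage III.1 the tenant must meet the balance of probabilities (weight is at least 52): on (f) the weight is 59, ≥ 52, so (f) meets the standard.
  All elements met. The tenant retains the burden for Stage III.2.
At Stage III.2 the tenant must meet a clear and cogent showing (weight exceeds 71): on (g) the weight is 82 less the opposing 8 gives net 74, > 71, so (g) meets the standard.
  Stage III.2 carried; the burden shifts to the landlord.
At Stage III.3 the landlord must meet a clear and cogent showing (weight exceeds 71): on (h) the weight is 66, ≤ 71, so (h) does not meet the standard; on (i) the weight is 64, ≤ 71, so (i) does not meet the standard.
  Not every element is met, so the landlord fails to carry Stage III.3.
So the tenant prevails on this issue.
Per-issue: Issue I → tenant; Issue II → landlord; Issue III → tenant. The tenant must prevail on a majority of issues; overall, the tenant prevails.

tenant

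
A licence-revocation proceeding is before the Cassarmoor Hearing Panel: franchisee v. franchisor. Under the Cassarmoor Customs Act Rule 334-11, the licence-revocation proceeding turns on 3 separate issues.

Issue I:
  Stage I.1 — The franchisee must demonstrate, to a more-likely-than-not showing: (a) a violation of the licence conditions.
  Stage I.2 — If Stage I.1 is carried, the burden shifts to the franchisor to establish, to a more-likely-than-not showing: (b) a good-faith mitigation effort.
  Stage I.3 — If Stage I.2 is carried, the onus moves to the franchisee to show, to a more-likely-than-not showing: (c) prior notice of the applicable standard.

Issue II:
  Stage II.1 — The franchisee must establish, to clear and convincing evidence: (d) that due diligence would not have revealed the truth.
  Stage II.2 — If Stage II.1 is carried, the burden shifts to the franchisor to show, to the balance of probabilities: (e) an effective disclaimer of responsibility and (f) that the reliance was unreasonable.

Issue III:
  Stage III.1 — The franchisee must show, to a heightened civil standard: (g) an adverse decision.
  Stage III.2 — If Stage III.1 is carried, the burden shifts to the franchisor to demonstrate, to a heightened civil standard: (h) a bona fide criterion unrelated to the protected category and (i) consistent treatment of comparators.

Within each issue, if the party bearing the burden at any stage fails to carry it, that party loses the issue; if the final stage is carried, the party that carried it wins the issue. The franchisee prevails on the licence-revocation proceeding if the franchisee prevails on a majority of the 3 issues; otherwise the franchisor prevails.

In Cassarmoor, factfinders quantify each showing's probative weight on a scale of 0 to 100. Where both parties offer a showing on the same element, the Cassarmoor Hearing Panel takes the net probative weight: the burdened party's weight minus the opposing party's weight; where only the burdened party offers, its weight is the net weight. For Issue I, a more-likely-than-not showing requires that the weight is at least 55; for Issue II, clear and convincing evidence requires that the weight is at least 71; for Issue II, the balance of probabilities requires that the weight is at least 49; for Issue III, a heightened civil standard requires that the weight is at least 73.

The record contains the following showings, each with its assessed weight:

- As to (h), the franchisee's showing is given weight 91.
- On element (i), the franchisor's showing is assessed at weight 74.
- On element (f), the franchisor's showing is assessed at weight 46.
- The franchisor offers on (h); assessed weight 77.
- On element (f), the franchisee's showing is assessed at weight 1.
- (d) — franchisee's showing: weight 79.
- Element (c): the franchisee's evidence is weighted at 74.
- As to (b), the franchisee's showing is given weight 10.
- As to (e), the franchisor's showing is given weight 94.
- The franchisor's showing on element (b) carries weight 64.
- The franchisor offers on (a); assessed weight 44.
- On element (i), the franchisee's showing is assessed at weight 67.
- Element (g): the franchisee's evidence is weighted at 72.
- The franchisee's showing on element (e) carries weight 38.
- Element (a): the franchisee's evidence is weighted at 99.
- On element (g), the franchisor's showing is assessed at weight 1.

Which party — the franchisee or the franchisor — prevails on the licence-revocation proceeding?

— Issue I —
Stage I.1 (franchisee, a more-likely-than-not showing, weight is at least 55): (a) net 99−44=55 ≥ 55 — meets.
  All elements met. The burden passes to the franchisor.
Stage I.2 (franchisor, a more-likely-than-not showing, weight is at least 55): (b) net 64−10=54 < 55 — fails.
  Stage I.2 not carried; the franchisor fails its burden.
The franchisee prevails on this issue.
— Issue II —
At Stage II.1 the franchisee must meet clear and convincing evidence (weight is at least 71): on (d) the weight is 79, which does reach 71, so (d) meets the standard.
  The franchisee carries Stage II.1; the franchisor now bears the burden.
At Stage II.2 the franchisor must meet the balance of probabilities (weight is at least 49): on (e) the weight is 94 less the opposing 38 gives net 56, which does reach 49, so (e) meets the standard; on (f) the weight is 46 less the opposing 1 gives net 45, which does not reach 49, so (f) does not meet the standard.
  Stage II.2 not carried; the franchisor fails its burden.
So the franchisee prevails on this issue.
— Issue III —
At Stage III.1 the franchisee must meet a heightened civil standard (weight is at least 73): on (g) the weight is 72 less the opposing 1 gives net 71, which does not reach 73, so (g) does not meet the standard.
  Not every element is met, so the franchisee fails to carry Stage III.1.
The analysis ends at Stage III.1; the franchisor prevails on this issue.
Per-issue: Issue I → franchisee; Issue II → franchisee; Issue III → franchisor. The franchisee must prevail on a majority of issues; overall, the franchisee prevails.

franchisee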